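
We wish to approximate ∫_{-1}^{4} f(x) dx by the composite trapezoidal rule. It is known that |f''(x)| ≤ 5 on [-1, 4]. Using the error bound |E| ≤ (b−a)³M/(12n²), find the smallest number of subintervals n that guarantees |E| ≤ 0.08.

Need 625/(12n²) ≤ 0.08.
n² ≥ 625/(12·0.08) = 651.042 ⇒ n ≥ 25.5155, so the smallest n is 26.

26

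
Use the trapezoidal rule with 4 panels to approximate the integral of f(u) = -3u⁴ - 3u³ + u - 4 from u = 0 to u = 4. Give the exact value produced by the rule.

h = (4 − 0)/4 = 1.
Nodes u₀,…,u₄ = 0, 1, 2, 3, 4.
f(u) = -3u⁴ - 3u³ + u - 4: f₀=-4, f₁=-9, f₂=-74, f₃=-325, f₄=-960.
(h/2)·[f₀ + 2f₁ + 2f₂ + 2f₃ + f₄] = 0.5·(-1780) = -890.

-890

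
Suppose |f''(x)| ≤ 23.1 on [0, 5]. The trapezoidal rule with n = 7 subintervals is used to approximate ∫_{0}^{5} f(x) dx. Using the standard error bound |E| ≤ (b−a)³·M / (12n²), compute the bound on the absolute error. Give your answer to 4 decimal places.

|E| ≤ (5)³·23.1 / (12·7²) = 2887.5/588 = 4.9107.

4.9107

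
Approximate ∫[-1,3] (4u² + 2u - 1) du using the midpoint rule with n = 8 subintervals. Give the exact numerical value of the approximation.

h = (3 − (-1))/8 = 0.5.
Midpoints m₁,…,m₈ = -0.75, -0.25, 0.25, 0.75, 1.25, 1.75, 2.25, 2.75.
f(m₁)=-0.25, f(m₂)=-1.25, f(m₃)=-0.25, f(m₄)=2.75, f(m₅)=7.75, f(m₆)=14.75, f(m₇)=23.75, f(m₈)=34.75.
h·[f(m₁) + f(m₂) + f(m₃) + f(m₄) + f(m₅) + f(m₆) + f(m₇) + f(m₈)] = 0.5·(82) = 41.

41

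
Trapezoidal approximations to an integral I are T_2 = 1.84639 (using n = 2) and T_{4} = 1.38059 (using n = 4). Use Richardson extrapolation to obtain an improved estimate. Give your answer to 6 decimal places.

1.225323

R = (4·T_{4} − T_2) / 3 = (4·1.38059 − 1.84639)/3 = (3.67597)/3 = 1.225323.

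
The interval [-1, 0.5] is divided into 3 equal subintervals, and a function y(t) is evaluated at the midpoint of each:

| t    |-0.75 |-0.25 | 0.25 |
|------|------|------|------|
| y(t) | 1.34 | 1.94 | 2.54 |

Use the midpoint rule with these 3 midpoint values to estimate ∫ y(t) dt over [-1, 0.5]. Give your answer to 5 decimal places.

2.91000

h = 0.5, n = 3.
h·[y(m₁) + y(m₂) + y(m₃)] = 0.5·(5.82) = 2.91000.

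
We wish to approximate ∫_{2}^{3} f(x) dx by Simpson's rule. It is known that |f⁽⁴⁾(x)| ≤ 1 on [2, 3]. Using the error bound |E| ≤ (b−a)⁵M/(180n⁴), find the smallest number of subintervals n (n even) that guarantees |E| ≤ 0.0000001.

Need 1/(180n⁴) ≤ 0.0000001.
n⁴ ≥ 1/(180·0.0000001) = 55555.6 ⇒ n ≥ 15.3526, so the smallest even n is 16. (n must be even for Simpson's rule.)

16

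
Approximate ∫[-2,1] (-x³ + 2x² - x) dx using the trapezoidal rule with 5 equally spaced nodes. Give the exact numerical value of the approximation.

12.234375

h = (1 − (-2))/4 = 0.75.
Nodes x₀,…,x₄ = -2, -1.25, -0.5, 0.25, 1.
f(x) = -x³ + 2x² - x: f₀=18, f₁=6.328125, f₂=1.125, f₃=-0.140625, f₄=0.
(h/2)·[f₀ + 2f₁ + 2f₂ + 2f₃ + f₄] = 0.375·(32.625) = 12.234375.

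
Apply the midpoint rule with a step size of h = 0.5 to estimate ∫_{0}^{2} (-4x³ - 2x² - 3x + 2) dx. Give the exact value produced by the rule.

h = (2 − 0)/4 = 0.5.
Midpoints m₁,…,m₄ = 0.25, 0.75, 1.25, 1.75.
f(m₁)=1.0625, f(m₂)=-3.0625, f(m₃)=-12.6875, f(m₄)=-30.8125.
h·[f(m₁) + f(m₂) + f(m₃) + f(m₄)] = 0.5·(-45.5) = -22.75.

-22.75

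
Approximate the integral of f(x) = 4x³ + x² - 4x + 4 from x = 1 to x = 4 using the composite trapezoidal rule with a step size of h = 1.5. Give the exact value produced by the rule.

292.875

h = (4 − 1)/2 = 1.5.
Nodes x₀,…,x₂ = 1, 2.5, 4.
f(x) = 4x³ + x² - 4x + 4: f₀=5, f₁=62.75, f₂=260.
(h/2)·[f₀ + 2f₁ + f₂] = 0.75·(390.5) = 292.875.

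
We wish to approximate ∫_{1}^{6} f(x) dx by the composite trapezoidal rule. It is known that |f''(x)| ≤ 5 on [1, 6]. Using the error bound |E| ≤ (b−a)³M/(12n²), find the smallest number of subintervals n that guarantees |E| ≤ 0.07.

28

Need 625/(12n²) ≤ 0.07.
n² ≥ 625/(12·0.07) = 744.048 ⇒ n ≥ 27.2772, so the smallest n is 28.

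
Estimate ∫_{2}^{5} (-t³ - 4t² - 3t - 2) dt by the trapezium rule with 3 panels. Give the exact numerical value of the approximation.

-353

h = (5 − 2)/3 = 1.
Nodes t₀,…,t₃ = 2, 3, 4, 5.
f(t) = -t³ - 4t² - 3t - 2: f₀=-32, f₁=-74, f₂=-142, f₃=-242.
(h/2)·[f₀ + 2f₁ + 2f₂ + f₃] = 0.5·(-706) = -353.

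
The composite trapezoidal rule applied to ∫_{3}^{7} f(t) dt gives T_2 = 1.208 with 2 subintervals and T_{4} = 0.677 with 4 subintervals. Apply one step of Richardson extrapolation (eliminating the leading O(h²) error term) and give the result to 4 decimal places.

0.5000

R = (4·T_{4} − T_2) / 3 = (4·0.677 − 1.208)/3 = (1.500)/3 = 0.5000.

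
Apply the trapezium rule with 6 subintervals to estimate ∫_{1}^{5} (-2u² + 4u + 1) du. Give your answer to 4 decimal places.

-31.2593

h = (5 − 1)/6 = 0.666667.
Nodes u₀,…,u₆ = 1, 1.666667, 2.333333, 3, 3.666667, 4.333333, 5.
f(u) = -2u² + 4u + 1: f₀=3, f₁=2.111111, f₂=-0.555556, f₃=-5, f₄=-11.222222, f₅=-19.222222, f₆=-29.
(h/2)·[f₀ + 2f₁ + 2f₂ + 2f₃ + 2f₄ + 2f₅ + f₆] = 0.333333·(-93.777778) = -31.2593.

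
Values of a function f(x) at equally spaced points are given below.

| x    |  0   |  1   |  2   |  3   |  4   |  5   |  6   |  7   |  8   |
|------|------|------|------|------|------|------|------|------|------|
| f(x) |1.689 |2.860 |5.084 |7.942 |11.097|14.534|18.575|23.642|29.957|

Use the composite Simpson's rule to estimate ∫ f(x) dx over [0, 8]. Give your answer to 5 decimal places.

h = 1, n = 8.
(h/3)·[y₀ + 4y₁ + 2y₂ + 4y₃ + 2y₄ + 4y₅ + 2y₆ + 4y₇ + y₈] = 0.333333·(297.070) = 99.02333.

99.02333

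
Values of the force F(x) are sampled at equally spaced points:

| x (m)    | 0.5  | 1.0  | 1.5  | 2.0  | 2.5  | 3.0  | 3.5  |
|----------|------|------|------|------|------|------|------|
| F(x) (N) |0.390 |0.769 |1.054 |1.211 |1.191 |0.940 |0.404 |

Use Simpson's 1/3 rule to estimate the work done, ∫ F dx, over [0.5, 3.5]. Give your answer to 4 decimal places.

2.8273

h = 0.5, n = 6.
(h/3)·[y₀ + 4y₁ + 2y₂ + 4y₃ + 2y₄ + 4y₅ + y₆] = 0.166667·(16.964) = 2.8273.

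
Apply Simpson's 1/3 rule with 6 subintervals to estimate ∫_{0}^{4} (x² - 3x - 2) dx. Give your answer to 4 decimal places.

h = (4 − 0)/6 = 0.666667.
Nodes x₀,…,x₆ = 0, 0.666667, 1.333333, 2, 2.666667, 3.333333, 4.
f(x) = x² - 3x - 2: f₀=-2, f₁=-3.555556, f₂=-4.222222, f₃=-4, f₄=-2.888889, f₅=-0.888889, f₆=2.
(h/3)·[f₀ + 4f₁ + 2f₂ + 4f₃ + 2f₄ + 4f₅ + f₆] = 0.222222·(-48) = -10.6667.

-10.6667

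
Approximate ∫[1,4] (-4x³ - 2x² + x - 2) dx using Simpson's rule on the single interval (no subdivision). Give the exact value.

S = (b−a)/6 · [f(1) + 4f(2.5) + f(4)] = 0.5·[(-7) + 4·(-74.5) + (-286)] = -295.5.

-295.5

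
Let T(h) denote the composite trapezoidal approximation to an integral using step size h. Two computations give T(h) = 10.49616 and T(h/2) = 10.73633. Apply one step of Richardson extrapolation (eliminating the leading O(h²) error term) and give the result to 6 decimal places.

R = (4·T(h/2) − T(h)) / 3 = (4·10.73633 − 10.49616)/3 = (32.44916)/3 = 10.816387.

10.816387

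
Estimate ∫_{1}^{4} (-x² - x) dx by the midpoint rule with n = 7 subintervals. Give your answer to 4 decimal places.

h = (4 − 1)/7 = 0.428571.
Midpoints m₁,…,m₇ = 1.214286, 1.642857, 2.071429, 2.5, 2.928571, 3.357143, 3.785714.
f(m₁)=-2.688776, f(m₂)=-4.341837, f(m₃)=-6.362245, f(m₄)=-8.75, f(m₅)=-11.505102, f(m₆)=-14.627551, f(m₇)=-18.117347.
h·[f(m₁) + f(m₂) + f(m₃) + f(m₄) + f(m₅) + f(m₆) + f(m₇)] = 0.428571·(-66.392857) = -28.4541.

-28.4541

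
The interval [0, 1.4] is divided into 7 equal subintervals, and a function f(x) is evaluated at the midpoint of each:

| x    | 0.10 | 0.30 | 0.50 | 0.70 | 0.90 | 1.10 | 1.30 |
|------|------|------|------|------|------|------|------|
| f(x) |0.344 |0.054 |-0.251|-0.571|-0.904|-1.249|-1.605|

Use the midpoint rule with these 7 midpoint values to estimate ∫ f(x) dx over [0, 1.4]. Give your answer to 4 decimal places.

h = 0.2, n = 7.
h·[y(m₁) + y(m₂) + y(m₃) + y(m₄) + y(m₅) + y(m₆) + y(m₇)] = 0.2·(-4.182) = -0.8364.

-0.8364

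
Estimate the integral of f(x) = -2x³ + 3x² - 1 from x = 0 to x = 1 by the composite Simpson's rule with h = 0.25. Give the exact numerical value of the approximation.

-0.5

h = (1 − 0)/4 = 0.25.
Nodes x₀,…,x₄ = 0, 0.25, 0.5, 0.75, 1.
f(x) = -2x³ + 3x² - 1: f₀=-1, f₁=-0.84375, f₂=-0.5, f₃=-0.15625, f₄=0.
(h/3)·[f₀ + 4f₁ + 2f₂ + 4f₃ + f₄] = 0.083333·(-6) = -0.5.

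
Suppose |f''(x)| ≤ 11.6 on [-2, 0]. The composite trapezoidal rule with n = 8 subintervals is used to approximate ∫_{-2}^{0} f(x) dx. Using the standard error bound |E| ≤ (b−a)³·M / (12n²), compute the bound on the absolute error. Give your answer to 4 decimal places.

0.1208

|E| ≤ (2)³·11.6 / (12·8²) = 92.8/768 = 0.1208.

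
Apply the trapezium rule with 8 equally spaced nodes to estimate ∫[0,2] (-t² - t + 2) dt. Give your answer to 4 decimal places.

h = (2 − 0)/7 = 0.285714.
Nodes t₀,…,t₇ = 0, 0.285714, 0.571429, 0.857143, 1.142857, 1.428571, 1.714286, 2.
f(t) = -t² - t + 2: f₀=2, f₁=1.632653, f₂=1.102041, f₃=0.408163, f₄=-0.448980, f₅=-1.469388, f₆=-2.653061, f₇=-4.
(h/2)·[f₀ + 2f₁ + 2f₂ + 2f₃ + 2f₄ + 2f₅ + 2f₆ + f₇] = 0.142857·(-4.857143) = -0.6939.

-0.6939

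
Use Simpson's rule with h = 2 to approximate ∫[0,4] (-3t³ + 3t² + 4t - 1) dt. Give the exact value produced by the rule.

h = (4 − 0)/2 = 2.
Nodes t₀,…,t₂ = 0, 2, 4.
f(t) = -3t³ + 3t² + 4t - 1: f₀=-1, f₁=-5, f₂=-129.
(h/3)·[f₀ + 4f₁ + f₂] = 0.666667·(-150) = -100.

-100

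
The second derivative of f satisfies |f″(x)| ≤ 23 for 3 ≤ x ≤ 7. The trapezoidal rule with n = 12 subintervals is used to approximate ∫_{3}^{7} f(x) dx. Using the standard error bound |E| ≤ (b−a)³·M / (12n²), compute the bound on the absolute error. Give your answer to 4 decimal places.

0.8519

|E| ≤ (4)³·23 / (12·12²) = 1472/1728 = 0.8519.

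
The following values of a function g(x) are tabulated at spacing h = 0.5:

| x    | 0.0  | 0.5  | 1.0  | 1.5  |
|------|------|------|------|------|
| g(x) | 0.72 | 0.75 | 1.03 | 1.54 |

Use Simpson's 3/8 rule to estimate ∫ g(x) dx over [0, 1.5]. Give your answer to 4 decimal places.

1.4250

h = 0.5, n = 3.
(3h/8)·[y₀ + 3y₁ + 3y₂ + y₃] = 0.1875·(7.60) = 1.4250.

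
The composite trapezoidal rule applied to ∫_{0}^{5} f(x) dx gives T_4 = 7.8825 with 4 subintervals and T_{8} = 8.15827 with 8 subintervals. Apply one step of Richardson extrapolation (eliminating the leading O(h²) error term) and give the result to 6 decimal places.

R = (4·T_{8} − T_4) / 3 = (4·8.15827 − 7.8825)/3 = (24.75058)/3 = 8.250193.

8.250193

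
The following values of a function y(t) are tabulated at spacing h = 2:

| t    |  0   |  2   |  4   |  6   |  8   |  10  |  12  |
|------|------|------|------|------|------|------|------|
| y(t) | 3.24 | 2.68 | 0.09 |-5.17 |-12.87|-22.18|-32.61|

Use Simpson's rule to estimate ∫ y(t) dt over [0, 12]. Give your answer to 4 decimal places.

h = 2, n = 6.
(h/3)·[y₀ + 4y₁ + 2y₂ + 4y₃ + 2y₄ + 4y₅ + y₆] = 0.666667·(-153.61) = -102.4067.

-102.4067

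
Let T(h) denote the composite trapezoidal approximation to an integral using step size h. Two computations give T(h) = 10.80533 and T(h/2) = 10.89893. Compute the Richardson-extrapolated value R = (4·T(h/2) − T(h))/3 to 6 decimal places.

10.930130

R = (4·T(h/2) − T(h)) / 3 = (4·10.89893 − 10.80533)/3 = (32.79039)/3 = 10.930130.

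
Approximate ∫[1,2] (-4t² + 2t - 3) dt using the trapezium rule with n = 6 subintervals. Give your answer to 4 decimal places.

h = (2 − 1)/6 = 0.166667.
Nodes t₀,…,t₆ = 1, 1.166667, 1.333333, 1.5, 1.666667, 1.833333, 2.
f(t) = -4t² + 2t - 3: f₀=-5, f₁=-6.111111, f₂=-7.444444, f₃=-9, f₄=-10.777778, f₅=-12.777778, f₆=-15.
(h/2)·[f₀ + 2f₁ + 2f₂ + 2f₃ + 2f₄ + 2f₅ + f₆] = 0.083333·(-112.222222) = -9.3519.

-9.3519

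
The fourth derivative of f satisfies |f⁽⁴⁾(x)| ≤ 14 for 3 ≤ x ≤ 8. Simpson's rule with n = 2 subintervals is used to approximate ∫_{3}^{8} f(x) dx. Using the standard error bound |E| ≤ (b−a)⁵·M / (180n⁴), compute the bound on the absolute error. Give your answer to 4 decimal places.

15.1910

|E| ≤ (5)⁵·14 / (180·2⁴) = 43750/2880 = 15.1910.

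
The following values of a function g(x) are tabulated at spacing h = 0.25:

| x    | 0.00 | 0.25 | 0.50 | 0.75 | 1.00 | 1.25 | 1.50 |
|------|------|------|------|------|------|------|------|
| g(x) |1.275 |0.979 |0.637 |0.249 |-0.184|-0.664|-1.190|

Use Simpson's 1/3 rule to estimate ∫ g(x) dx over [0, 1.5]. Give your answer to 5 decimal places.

h = 0.25, n = 6.
(h/3)·[y₀ + 4y₁ + 2y₂ + 4y₃ + 2y₄ + 4y₅ + y₆] = 0.083333·(3.247) = 0.27058.

0.27058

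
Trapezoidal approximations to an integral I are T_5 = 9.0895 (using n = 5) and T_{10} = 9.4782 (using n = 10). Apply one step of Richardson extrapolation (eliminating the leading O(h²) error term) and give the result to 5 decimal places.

9.60777

R = (4·T_{10} − T_5) / 3 = (4·9.4782 − 9.0895)/3 = (28.8233)/3 = 9.60777.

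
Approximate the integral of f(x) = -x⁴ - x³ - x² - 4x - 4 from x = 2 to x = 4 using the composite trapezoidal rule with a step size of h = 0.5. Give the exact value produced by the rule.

h = (4 − 2)/4 = 0.5.
Nodes x₀,…,x₄ = 2, 2.5, 3, 3.5, 4.
f(x) = -x⁴ - x³ - x² - 4x - 4: f₀=-40, f₁=-74.9375, f₂=-133, f₃=-223.1875, f₄=-356.
(h/2)·[f₀ + 2f₁ + 2f₂ + 2f₃ + f₄] = 0.25·(-1258.25) = -314.5625.

-314.5625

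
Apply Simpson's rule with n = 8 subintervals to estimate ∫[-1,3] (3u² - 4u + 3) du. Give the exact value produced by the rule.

24

h = (3 − (-1))/8 = 0.5.
Nodes u₀,…,u₈ = -1, -0.5, 0, 0.5, 1, 1.5, 2, 2.5, 3.
f(u) = 3u² - 4u + 3: f₀=10, f₁=5.75, f₂=3, f₃=1.75, f₄=2, f₅=3.75, f₆=7, f₇=11.75, f₈=18.
(h/3)·[f₀ + 4f₁ + 2f₂ + 4f₃ + 2f₄ + 4f₅ + 2f₆ + 4f₇ + f₈] = 0.166667·(144) = 24.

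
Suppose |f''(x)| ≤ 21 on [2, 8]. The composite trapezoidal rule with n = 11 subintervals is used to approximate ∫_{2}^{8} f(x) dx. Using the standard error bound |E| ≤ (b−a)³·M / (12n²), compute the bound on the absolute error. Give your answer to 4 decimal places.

|E| ≤ (6)³·21 / (12·11²) = 4536/1452 = 3.1240.

3.1240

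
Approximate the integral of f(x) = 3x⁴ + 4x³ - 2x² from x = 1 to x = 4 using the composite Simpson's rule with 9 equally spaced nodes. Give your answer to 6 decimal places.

h = (4 − 1)/8 = 0.375.
Nodes x₀,…,x₈ = 1, 1.375, 1.75, 2.125, 2.5, 2.875, 3.25, 3.625, 4.
f(x) = 3x⁴ + 4x³ - 2x²: f₀=5, f₁=17.340576171875, f₂=43.44921875, f₃=90.524169921875, f₄=167.1875, f₅=283.485107421875, f₆=450.88671875, f₇=682.285888671875, f₈=992.
(h/3)·[f₀ + 4f₁ + 2f₂ + 4f₃ + 2f₄ + 4f₅ + 2f₆ + 4f₇ + f₈] = 0.125·(6614.58984375) = 826.823730.

826.823730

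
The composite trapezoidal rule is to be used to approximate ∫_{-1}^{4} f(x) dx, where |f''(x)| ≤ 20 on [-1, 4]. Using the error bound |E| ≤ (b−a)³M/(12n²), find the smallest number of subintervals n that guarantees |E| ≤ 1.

Need 2500/(12n²) ≤ 1.
n² ≥ 2500/(12·1) = 208.333 ⇒ n ≥ 14.4338, so the smallest n is 15.

15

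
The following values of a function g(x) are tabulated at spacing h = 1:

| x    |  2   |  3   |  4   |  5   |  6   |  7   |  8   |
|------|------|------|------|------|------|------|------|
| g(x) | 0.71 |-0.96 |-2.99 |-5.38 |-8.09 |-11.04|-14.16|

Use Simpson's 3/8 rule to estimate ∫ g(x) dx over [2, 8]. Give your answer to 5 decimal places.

h = 1, n = 6.
(3h/8)·[y₀ + 3y₁ + 3y₂ + 2y₃ + 3y₄ + 3y₅ + y₆] = 0.375·(-93.45) = -35.04375.

-35.04375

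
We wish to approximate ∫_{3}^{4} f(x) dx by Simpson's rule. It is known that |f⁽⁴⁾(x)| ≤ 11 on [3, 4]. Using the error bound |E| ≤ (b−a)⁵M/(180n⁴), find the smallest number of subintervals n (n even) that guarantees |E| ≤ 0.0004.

Need 11/(180n⁴) ≤ 0.0004.
n⁴ ≥ 11/(180·0.0004) = 152.778 ⇒ n ≥ 3.5157, so the smallest even n is 4. (n must be even for Simpson's rule.)

4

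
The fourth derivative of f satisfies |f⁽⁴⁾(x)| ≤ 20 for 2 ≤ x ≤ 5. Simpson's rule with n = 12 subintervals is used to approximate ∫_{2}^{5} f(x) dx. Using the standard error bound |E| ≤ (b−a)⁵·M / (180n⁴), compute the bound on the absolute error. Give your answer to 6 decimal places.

|E| ≤ (3)⁵·20 / (180·12⁴) = 4860/3732480 = 0.001302.

0.001302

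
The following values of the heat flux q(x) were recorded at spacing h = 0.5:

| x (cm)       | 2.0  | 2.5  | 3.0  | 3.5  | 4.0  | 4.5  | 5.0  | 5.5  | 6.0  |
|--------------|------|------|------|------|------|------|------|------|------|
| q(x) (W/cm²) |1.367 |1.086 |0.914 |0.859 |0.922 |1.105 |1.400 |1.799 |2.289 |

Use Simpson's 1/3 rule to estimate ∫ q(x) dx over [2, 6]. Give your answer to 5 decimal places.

h = 0.5, n = 8.
(h/3)·[y₀ + 4y₁ + 2y₂ + 4y₃ + 2y₄ + 4y₅ + 2y₆ + 4y₇ + y₈] = 0.166667·(29.524) = 4.92067.

4.92067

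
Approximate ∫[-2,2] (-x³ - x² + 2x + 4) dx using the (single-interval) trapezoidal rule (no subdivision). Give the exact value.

0

T = (b−a)/2 · [f(-2) + f(2)] = 2·[4 + (-4)] = 0.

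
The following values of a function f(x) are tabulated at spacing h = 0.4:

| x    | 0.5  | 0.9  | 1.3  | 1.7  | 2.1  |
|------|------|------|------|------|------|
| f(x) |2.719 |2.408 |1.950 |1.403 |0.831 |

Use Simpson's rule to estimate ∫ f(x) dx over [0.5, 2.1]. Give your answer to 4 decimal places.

3.0259

h = 0.4, n = 4.
(h/3)·[y₀ + 4y₁ + 2y₂ + 4y₃ + y₄] = 0.133333·(22.694) = 3.0259.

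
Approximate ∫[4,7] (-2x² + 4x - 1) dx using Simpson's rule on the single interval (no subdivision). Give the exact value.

-123

S = (b−a)/6 · [f(4) + 4f(5.5) + f(7)] = 0.5·[(-17) + 4·(-39.5) + (-71)] = -123.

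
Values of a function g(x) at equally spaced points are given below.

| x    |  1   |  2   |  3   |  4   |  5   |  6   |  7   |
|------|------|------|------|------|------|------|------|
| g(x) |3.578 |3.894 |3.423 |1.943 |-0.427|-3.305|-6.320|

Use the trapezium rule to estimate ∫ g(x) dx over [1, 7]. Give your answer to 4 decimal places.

h = 1, n = 6.
(h/2)·[y₀ + 2y₁ + 2y₂ + 2y₃ + 2y₄ + 2y₅ + y₆] = 0.5·(8.314) = 4.1570.

4.1570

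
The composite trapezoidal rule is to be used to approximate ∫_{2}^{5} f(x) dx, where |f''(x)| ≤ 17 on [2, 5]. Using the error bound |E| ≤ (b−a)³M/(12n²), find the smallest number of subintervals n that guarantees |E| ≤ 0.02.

44

Need 459/(12n²) ≤ 0.02.
n² ≥ 459/(12·0.02) = 1912.5 ⇒ n ≥ 43.7321, so the smallest n is 44.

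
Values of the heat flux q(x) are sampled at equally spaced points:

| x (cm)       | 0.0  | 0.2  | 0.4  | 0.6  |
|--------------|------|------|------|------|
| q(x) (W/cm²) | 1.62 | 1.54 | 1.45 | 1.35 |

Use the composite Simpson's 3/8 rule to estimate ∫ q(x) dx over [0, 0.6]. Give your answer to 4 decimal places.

0.8955

h = 0.2, n = 3.
(3h/8)·[y₀ + 3y₁ + 3y₂ + y₃] = 0.075·(11.94) = 0.8955.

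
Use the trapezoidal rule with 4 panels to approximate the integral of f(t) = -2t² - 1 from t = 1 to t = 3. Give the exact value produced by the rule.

-19.5

h = (3 − 1)/4 = 0.5.
Nodes t₀,…,t₄ = 1, 1.5, 2, 2.5, 3.
f(t) = -2t² - 1: f₀=-3, f₁=-5.5, f₂=-9, f₃=-13.5, f₄=-19.
(h/2)·[f₀ + 2f₁ + 2f₂ + 2f₃ + f₄] = 0.25·(-78) = -19.5.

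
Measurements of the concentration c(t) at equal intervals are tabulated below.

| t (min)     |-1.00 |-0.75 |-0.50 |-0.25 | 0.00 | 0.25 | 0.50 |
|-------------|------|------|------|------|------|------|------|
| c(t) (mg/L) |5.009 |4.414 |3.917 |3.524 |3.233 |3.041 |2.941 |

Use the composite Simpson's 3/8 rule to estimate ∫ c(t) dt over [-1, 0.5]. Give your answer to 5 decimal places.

h = 0.25, n = 6.
(3h/8)·[y₀ + 3y₁ + 3y₂ + 2y₃ + 3y₄ + 3y₅ + y₆] = 0.09375·(58.813) = 5.51372.

5.51372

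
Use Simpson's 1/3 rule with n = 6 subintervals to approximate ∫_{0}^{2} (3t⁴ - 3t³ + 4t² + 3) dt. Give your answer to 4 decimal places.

23.8765

h = (2 − 0)/6 = 0.333333.
Nodes t₀,…,t₆ = 0, 0.333333, 0.666667, 1, 1.333333, 1.666667, 2.
f(t) = 3t⁴ - 3t³ + 4t² + 3: f₀=3, f₁=3.370370, f₂=4.481481, f₃=7, f₄=12.481481, f₅=23.370370, f₆=43.
(h/3)·[f₀ + 4f₁ + 2f₂ + 4f₃ + 2f₄ + 4f₅ + f₆] = 0.111111·(214.888889) = 23.8765.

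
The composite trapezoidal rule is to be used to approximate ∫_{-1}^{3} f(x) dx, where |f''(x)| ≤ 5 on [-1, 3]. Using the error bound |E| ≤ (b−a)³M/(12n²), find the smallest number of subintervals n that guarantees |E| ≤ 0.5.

8

Need 320/(12n²) ≤ 0.5.
n² ≥ 320/(12·0.5) = 53.3333 ⇒ n ≥ 7.3030, so the smallest n is 8.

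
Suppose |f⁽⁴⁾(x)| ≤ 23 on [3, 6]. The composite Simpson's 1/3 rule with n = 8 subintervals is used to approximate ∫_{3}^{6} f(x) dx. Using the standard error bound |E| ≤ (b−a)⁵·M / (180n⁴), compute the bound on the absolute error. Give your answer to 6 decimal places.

|E| ≤ (3)⁵·23 / (180·8⁴) = 5589/737280 = 0.007581.

0.007581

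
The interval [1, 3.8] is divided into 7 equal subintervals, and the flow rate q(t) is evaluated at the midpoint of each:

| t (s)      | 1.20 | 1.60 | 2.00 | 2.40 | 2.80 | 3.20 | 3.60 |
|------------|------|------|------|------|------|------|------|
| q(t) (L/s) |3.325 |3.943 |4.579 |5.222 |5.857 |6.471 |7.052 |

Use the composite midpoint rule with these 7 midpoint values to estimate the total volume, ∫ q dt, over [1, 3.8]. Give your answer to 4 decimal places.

14.5796

h = 0.4, n = 7.
h·[y(m₁) + y(m₂) + y(m₃) + y(m₄) + y(m₅) + y(m₆) + y(m₇)] = 0.4·(36.449) = 14.5796.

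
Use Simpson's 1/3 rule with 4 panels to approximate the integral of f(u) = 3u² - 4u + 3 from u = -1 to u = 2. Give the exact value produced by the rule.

h = (2 − (-1))/4 = 0.75.
Nodes u₀,…,u₄ = -1, -0.25, 0.5, 1.25, 2.
f(u) = 3u² - 4u + 3: f₀=10, f₁=4.1875, f₂=1.75, f₃=2.6875, f₄=7.
(h/3)·[f₀ + 4f₁ + 2f₂ + 4f₃ + f₄] = 0.25·(48) = 12.

12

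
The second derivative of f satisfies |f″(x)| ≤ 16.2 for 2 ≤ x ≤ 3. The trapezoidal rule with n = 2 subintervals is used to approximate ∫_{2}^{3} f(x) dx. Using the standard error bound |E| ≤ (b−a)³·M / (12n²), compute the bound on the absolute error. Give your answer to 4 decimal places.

|E| ≤ (1)³·16.2 / (12·2²) = 16.2/48 = 0.3375.

0.3375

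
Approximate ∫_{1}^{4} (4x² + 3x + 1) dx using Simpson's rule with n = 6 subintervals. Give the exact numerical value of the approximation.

109.5

h = (4 − 1)/6 = 0.5.
Nodes x₀,…,x₆ = 1, 1.5, 2, 2.5, 3, 3.5, 4.
f(x) = 4x² + 3x + 1: f₀=8, f₁=14.5, f₂=23, f₃=33.5, f₄=46, f₅=60.5, f₆=77.
(h/3)·[f₀ + 4f₁ + 2f₂ + 4f₃ + 2f₄ + 4f₅ + f₆] = 0.166667·(657) = 109.5.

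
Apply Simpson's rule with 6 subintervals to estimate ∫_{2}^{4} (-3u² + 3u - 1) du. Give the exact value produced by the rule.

h = (4 − 2)/6 = 0.333333.
Nodes u₀,…,u₆ = 2, 2.333333, 2.666667, 3, 3.333333, 3.666667, 4.
f(u) = -3u² + 3u - 1: f₀=-7, f₁=-10.333333, f₂=-14.333333, f₃=-19, f₄=-24.333333, f₅=-30.333333, f₆=-37.
(h/3)·[f₀ + 4f₁ + 2f₂ + 4f₃ + 2f₄ + 4f₅ + f₆] = 0.111111·(-360) = -40.

-40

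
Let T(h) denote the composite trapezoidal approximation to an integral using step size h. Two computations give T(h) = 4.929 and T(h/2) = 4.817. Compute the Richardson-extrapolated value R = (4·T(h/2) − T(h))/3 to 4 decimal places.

4.7797

R = (4·T(h/2) − T(h)) / 3 = (4·4.817 − 4.929)/3 = (14.339)/3 = 4.7797.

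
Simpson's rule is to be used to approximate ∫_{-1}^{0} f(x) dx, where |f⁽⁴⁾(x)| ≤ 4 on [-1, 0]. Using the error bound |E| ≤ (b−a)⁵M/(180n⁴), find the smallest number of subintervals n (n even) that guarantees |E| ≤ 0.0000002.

Need 4/(180n⁴) ≤ 0.0000002.
n⁴ ≥ 4/(180·0.0000002) = 111111 ⇒ n ≥ 18.2574, so the smallest even n is 20. (n must be even for Simpson's rule.)

20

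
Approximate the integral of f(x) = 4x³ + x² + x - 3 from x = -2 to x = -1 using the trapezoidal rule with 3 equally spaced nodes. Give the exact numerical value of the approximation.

h = (-1 − (-2))/2 = 0.5.
Nodes x₀,…,x₂ = -2, -1.5, -1.
f(x) = 4x³ + x² + x - 3: f₀=-33, f₁=-15.75, f₂=-7.
(h/2)·[f₀ + 2f₁ + f₂] = 0.25·(-71.5) = -17.875.

-17.875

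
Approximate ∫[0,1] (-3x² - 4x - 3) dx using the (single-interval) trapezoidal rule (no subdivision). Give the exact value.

-6.5

T = (b−a)/2 · [f(0) + f(1)] = 0.5·[(-3) + (-10)] = -6.5.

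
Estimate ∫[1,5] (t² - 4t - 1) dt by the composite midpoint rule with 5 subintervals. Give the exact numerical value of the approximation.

-10.88

h = (5 − 1)/5 = 0.8.
Midpoints m₁,…,m₅ = 1.4, 2.2, 3, 3.8, 4.6.
f(m₁)=-4.64, f(m₂)=-4.96, f(m₃)=-4, f(m₄)=-1.76, f(m₅)=1.76.
h·[f(m₁) + f(m₂) + f(m₃) + f(m₄) + f(m₅)] = 0.8·(-13.6) = -10.88.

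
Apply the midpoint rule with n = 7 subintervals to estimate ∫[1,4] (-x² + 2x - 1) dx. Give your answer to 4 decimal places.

h = (4 − 1)/7 = 0.428571.
Midpoints m₁,…,m₇ = 1.214286, 1.642857, 2.071429, 2.5, 2.928571, 3.357143, 3.785714.
f(m₁)=-0.045918, f(m₂)=-0.413265, f(m₃)=-1.147959, f(m₄)=-2.25, f(m₅)=-3.719388, f(m₆)=-5.556122, f(m₇)=-7.760204.
h·[f(m₁) + f(m₂) + f(m₃) + f(m₄) + f(m₅) + f(m₆) + f(m₇)] = 0.428571·(-20.892857) = -8.9541.

-8.9541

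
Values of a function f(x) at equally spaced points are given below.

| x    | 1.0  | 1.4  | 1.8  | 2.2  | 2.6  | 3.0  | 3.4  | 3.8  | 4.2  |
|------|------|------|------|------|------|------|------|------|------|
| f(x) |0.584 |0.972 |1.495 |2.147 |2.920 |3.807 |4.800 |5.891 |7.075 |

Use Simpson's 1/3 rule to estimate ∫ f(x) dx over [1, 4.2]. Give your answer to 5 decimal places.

h = 0.4, n = 8.
(h/3)·[y₀ + 4y₁ + 2y₂ + 4y₃ + 2y₄ + 4y₅ + 2y₆ + 4y₇ + y₈] = 0.133333·(77.357) = 10.31427.

10.31427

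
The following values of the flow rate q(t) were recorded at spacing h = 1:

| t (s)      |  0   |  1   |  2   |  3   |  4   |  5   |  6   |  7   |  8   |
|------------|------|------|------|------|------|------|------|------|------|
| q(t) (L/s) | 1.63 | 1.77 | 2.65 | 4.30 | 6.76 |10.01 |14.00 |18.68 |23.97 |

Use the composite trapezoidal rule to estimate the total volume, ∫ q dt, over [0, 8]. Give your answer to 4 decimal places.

h = 1, n = 8.
(h/2)·[y₀ + 2y₁ + 2y₂ + 2y₃ + 2y₄ + 2y₅ + 2y₆ + 2y₇ + y₈] = 0.5·(141.94) = 70.9700.

70.9700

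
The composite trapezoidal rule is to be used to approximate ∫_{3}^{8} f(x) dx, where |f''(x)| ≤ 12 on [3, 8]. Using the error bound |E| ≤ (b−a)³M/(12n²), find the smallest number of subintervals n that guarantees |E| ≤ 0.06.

46

Need 1500/(12n²) ≤ 0.06.
n² ≥ 1500/(12·0.06) = 2083.33 ⇒ n ≥ 45.6435, so the smallest n is 46.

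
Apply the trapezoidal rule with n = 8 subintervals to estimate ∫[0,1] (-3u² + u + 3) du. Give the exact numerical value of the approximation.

2.4921875

h = (1 − 0)/8 = 0.125.
Nodes u₀,…,u₈ = 0, 0.125, 0.25, 0.375, 0.5, 0.625, 0.75, 0.875, 1.
f(u) = -3u² + u + 3: f₀=3, f₁=3.078125, f₂=3.0625, f₃=2.953125, f₄=2.75, f₅=2.453125, f₆=2.0625, f₇=1.578125, f₈=1.
(h/2)·[f₀ + 2f₁ + 2f₂ + 2f₃ + 2f₄ + 2f₅ + 2f₆ + 2f₇ + f₈] = 0.0625·(39.875) = 2.4921875.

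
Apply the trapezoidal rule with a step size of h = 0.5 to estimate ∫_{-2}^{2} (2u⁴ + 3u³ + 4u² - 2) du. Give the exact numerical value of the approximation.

42.25

h = (2 − (-2))/8 = 0.5.
Nodes u₀,…,u₈ = -2, -1.5, -1, -0.5, 0, 0.5, 1, 1.5, 2.
f(u) = 2u⁴ + 3u³ + 4u² - 2: f₀=22, f₁=7, f₂=1, f₃=-1.25, f₄=-2, f₅=-0.5, f₆=7, f₇=27.25, f₈=70.
(h/2)·[f₀ + 2f₁ + 2f₂ + 2f₃ + 2f₄ + 2f₅ + 2f₆ + 2f₇ + f₈] = 0.25·(169) = 42.25.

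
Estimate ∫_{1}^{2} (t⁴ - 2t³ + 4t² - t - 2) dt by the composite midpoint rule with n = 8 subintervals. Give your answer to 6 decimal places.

h = (2 − 1)/8 = 0.125.
Midpoints m₁,…,m₈ = 1.0625, 1.1875, 1.3125, 1.4375, 1.5625, 1.6875, 1.8125, 1.9375.
f(m₁)=0.3286285400390625, f(m₂)=1.0925445556640625, f(m₃)=2.0236968994140625, f(m₄)=3.1572418212890625, f(m₅)=4.5341949462890625, f(m₆)=6.2014312744140625, f(m₇)=8.2116851806640625, f(m₈)=10.6235504150390625.
h·[f(m₁) + f(m₂) + f(m₃) + f(m₄) + f(m₅) + f(m₆) + f(m₇) + f(m₈)] = 0.125·(36.1729736328125) = 4.521622.

4.521622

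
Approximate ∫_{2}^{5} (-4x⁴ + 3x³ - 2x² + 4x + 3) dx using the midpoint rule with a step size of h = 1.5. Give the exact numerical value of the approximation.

-1887.515625

h = (5 − 2)/2 = 1.5.
Midpoints m₁,…,m₂ = 2.75, 4.25.
f(m₁)=-167.5, f(m₂)=-1090.84375.
h·[f(m₁) + f(m₂)] = 1.5·(-1258.34375) = -1887.515625.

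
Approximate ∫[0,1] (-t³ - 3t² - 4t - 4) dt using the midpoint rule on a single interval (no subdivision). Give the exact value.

M = (b−a)·f(0.5) = 1·(-6.875) = -6.875.

-6.875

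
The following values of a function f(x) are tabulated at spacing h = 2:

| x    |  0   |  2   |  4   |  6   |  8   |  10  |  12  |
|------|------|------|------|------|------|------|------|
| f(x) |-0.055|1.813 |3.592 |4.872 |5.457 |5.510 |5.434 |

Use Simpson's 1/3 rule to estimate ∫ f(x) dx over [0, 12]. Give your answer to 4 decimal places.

h = 2, n = 6.
(h/3)·[y₀ + 4y₁ + 2y₂ + 4y₃ + 2y₄ + 4y₅ + y₆] = 0.666667·(72.257) = 48.1713.

48.1713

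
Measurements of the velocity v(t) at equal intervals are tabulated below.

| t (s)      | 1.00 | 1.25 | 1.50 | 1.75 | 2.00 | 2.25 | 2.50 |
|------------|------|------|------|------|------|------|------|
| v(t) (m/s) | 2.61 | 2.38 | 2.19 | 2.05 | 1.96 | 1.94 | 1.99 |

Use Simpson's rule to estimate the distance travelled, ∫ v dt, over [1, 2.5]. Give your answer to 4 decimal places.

h = 0.25, n = 6.
(h/3)·[y₀ + 4y₁ + 2y₂ + 4y₃ + 2y₄ + 4y₅ + y₆] = 0.083333·(38.38) = 3.1983.

3.1983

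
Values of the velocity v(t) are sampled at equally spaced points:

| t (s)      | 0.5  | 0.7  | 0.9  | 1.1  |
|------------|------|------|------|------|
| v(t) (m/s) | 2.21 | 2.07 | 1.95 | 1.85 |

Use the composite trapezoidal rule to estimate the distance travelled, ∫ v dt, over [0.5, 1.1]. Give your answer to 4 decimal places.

1.2100

h = 0.2, n = 3.
(h/2)·[y₀ + 2y₁ + 2y₂ + y₃] = 0.1·(12.10) = 1.2100.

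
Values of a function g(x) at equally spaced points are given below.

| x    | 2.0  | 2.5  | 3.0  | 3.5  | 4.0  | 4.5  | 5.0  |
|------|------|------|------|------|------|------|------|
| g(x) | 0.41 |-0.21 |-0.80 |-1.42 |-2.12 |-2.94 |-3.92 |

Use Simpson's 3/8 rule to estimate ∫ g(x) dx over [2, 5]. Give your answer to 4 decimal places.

h = 0.5, n = 6.
(3h/8)·[y₀ + 3y₁ + 3y₂ + 2y₃ + 3y₄ + 3y₅ + y₆] = 0.1875·(-24.56) = -4.6050.

-4.6050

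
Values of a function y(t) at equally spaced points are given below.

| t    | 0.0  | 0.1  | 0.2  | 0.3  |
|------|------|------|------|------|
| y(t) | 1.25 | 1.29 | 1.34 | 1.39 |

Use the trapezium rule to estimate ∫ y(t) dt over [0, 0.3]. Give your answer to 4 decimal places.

0.3950

h = 0.1, n = 3.
(h/2)·[y₀ + 2y₁ + 2y₂ + y₃] = 0.05·(7.90) = 0.3950.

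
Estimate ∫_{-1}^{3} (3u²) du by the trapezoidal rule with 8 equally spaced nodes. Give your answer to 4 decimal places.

28.6531

h = (3 − (-1))/7 = 0.571429.
Nodes u₀,…,u₇ = -1, -0.428571, 0.142857, 0.714286, 1.285714, 1.857143, 2.428571, 3.
f(u) = 3u²: f₀=3, f₁=0.551020, f₂=0.061224, f₃=1.530612, f₄=4.959184, f₅=10.346939, f₆=17.693878, f₇=27.
(h/2)·[f₀ + 2f₁ + 2f₂ + 2f₃ + 2f₄ + 2f₅ + 2f₆ + f₇] = 0.285714·(100.285714) = 28.6531.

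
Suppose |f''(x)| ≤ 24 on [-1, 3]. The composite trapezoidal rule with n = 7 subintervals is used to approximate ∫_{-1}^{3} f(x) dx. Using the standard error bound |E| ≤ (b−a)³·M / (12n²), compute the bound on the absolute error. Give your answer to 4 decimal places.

|E| ≤ (4)³·24 / (12·7²) = 1536/588 = 2.6122.

2.6122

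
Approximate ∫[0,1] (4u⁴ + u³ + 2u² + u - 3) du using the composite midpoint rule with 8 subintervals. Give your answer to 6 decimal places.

-0.798279

h = (1 − 0)/8 = 0.125.
Midpoints m₁,…,m₈ = 0.0625, 0.1875, 0.3125, 0.4375, 0.5625, 0.6875, 0.8125, 0.9375.
f(m₁)=-2.92938232421875, f(m₂)=-2.73065185546875, f(m₃)=-2.42352294921875, f(m₄)=-1.94940185546875, f(m₅)=-1.22625732421875, f(m₆)=-0.14862060546875, f(m₇)=1.41241455078125, f(m₈)=3.60919189453125.
h·[f(m₁) + f(m₂) + f(m₃) + f(m₄) + f(m₅) + f(m₆) + f(m₇) + f(m₈)] = 0.125·(-6.38623046875) = -0.798279.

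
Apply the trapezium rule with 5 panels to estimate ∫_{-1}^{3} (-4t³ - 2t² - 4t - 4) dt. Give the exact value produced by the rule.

h = (3 − (-1))/5 = 0.8.
Nodes t₀,…,t₅ = -1, -0.2, 0.6, 1.4, 2.2, 3.
f(t) = -4t³ - 2t² - 4t - 4: f₀=2, f₁=-3.248, f₂=-7.984, f₃=-24.496, f₄=-65.072, f₅=-142.
(h/2)·[f₀ + 2f₁ + 2f₂ + 2f₃ + 2f₄ + f₅] = 0.4·(-341.6) = -136.64.

-136.64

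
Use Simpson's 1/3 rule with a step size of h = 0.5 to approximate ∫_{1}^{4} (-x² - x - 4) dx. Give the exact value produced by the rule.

-40.5

h = (4 − 1)/6 = 0.5.
Nodes x₀,…,x₆ = 1, 1.5, 2, 2.5, 3, 3.5, 4.
f(x) = -x² - x - 4: f₀=-6, f₁=-7.75, f₂=-10, f₃=-12.75, f₄=-16, f₅=-19.75, f₆=-24.
(h/3)·[f₀ + 4f₁ + 2f₂ + 4f₃ + 2f₄ + 4f₅ + f₆] = 0.166667·(-243) = -40.5.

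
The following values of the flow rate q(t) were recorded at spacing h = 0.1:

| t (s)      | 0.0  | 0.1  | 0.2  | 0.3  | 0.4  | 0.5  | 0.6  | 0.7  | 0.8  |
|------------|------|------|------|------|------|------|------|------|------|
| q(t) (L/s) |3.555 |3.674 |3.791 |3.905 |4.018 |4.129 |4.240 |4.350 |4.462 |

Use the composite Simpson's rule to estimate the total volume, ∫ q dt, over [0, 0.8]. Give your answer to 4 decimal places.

3.2116

h = 0.1, n = 8.
(h/3)·[y₀ + 4y₁ + 2y₂ + 4y₃ + 2y₄ + 4y₅ + 2y₆ + 4y₇ + y₈] = 0.033333·(96.347) = 3.2116.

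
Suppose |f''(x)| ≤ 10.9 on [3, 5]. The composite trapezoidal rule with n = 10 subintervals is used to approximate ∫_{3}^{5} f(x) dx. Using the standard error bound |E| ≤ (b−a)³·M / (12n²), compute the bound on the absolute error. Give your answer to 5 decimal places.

|E| ≤ (2)³·10.9 / (12·10²) = 87.2/1200 = 0.07267.

0.07267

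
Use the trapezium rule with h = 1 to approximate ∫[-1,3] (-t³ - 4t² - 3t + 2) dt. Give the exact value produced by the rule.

-66

h = (3 − (-1))/4 = 1.
Nodes t₀,…,t₄ = -1, 0, 1, 2, 3.
f(t) = -t³ - 4t² - 3t + 2: f₀=2, f₁=2, f₂=-6, f₃=-28, f₄=-70.
(h/2)·[f₀ + 2f₁ + 2f₂ + 2f₃ + f₄] = 0.5·(-132) = -66.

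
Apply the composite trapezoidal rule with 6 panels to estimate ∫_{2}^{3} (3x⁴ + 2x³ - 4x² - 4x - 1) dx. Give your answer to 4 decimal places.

123.3453

h = (3 − 2)/6 = 0.166667.
Nodes x₀,…,x₆ = 2, 2.166667, 2.333333, 2.5, 2.666667, 2.833333, 3.
f(x) = 3x⁴ + 2x³ - 4x² - 4x - 1: f₀=39, f₁=58.011574, f₂=82.222222, f₃=112.4375, f₄=149.518519, f₅=194.381944, f₆=248.
(h/2)·[f₀ + 2f₁ + 2f₂ + 2f₃ + 2f₄ + 2f₅ + f₆] = 0.083333·(1480.143519) = 123.3453.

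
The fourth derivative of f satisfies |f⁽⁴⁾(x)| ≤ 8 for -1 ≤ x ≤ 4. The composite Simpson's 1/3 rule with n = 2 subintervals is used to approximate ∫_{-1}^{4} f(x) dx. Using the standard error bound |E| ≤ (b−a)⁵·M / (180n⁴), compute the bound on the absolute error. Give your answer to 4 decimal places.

8.6806

|E| ≤ (5)⁵·8 / (180·2⁴) = 25000/2880 = 8.6806.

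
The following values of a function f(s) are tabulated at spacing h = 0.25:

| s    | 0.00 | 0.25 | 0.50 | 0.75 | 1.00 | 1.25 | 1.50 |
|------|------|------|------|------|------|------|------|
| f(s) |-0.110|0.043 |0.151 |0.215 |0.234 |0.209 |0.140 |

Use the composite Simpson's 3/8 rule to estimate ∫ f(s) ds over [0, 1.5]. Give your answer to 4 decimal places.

0.2223

h = 0.25, n = 6.
(3h/8)·[y₀ + 3y₁ + 3y₂ + 2y₃ + 3y₄ + 3y₅ + y₆] = 0.09375·(2.371) = 0.2223.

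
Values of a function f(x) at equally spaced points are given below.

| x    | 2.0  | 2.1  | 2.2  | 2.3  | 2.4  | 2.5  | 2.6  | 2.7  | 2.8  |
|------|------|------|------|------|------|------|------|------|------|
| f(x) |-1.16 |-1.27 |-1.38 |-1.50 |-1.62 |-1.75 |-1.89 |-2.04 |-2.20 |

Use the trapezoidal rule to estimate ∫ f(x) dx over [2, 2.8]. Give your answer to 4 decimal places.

-1.3130

h = 0.1, n = 8.
(h/2)·[y₀ + 2y₁ + 2y₂ + 2y₃ + 2y₄ + 2y₅ + 2y₆ + 2y₇ + y₈] = 0.05·(-26.26) = -1.3130.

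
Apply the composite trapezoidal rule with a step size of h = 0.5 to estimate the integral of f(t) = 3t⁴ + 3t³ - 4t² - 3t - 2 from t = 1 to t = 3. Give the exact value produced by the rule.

162.1875

h = (3 − 1)/4 = 0.5.
Nodes t₀,…,t₄ = 1, 1.5, 2, 2.5, 3.
f(t) = 3t⁴ + 3t³ - 4t² - 3t - 2: f₀=-3, f₁=9.8125, f₂=48, f₃=129.5625, f₄=277.
(h/2)·[f₀ + 2f₁ + 2f₂ + 2f₃ + f₄] = 0.25·(648.75) = 162.1875.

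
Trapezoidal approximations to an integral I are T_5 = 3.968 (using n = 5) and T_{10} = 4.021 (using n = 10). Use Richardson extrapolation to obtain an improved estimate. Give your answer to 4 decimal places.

R = (4·T_{10} − T_5) / 3 = (4·4.021 − 3.968)/3 = (12.116)/3 = 4.0387.

4.0387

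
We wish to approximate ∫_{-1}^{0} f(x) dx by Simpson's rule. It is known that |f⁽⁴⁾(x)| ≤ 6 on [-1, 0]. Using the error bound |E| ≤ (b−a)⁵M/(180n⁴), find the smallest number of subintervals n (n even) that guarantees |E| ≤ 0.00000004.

32

Need 6/(180n⁴) ≤ 0.00000004.
n⁴ ≥ 6/(180·0.00000004) = 833333 ⇒ n ≥ 30.2138, so the smallest even n is 32. (n must be even for Simpson's rule.)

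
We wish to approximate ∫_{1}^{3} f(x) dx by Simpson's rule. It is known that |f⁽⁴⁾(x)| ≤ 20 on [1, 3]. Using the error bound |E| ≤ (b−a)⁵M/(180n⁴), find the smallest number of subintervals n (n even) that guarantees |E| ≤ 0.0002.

12

Need 640/(180n⁴) ≤ 0.0002.
n⁴ ≥ 640/(180·0.0002) = 17777.8 ⇒ n ≥ 11.5470, so the smallest even n is 12. (n must be even for Simpson's rule.)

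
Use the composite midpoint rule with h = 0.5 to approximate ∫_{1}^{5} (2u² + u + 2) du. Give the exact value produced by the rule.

102.5

h = (5 − 1)/8 = 0.5.
Midpoints m₁,…,m₈ = 1.25, 1.75, 2.25, 2.75, 3.25, 3.75, 4.25, 4.75.
f(m₁)=6.375, f(m₂)=9.875, f(m₃)=14.375, f(m₄)=19.875, f(m₅)=26.375, f(m₆)=33.875, f(m₇)=42.375, f(m₈)=51.875.
h·[f(m₁) + f(m₂) + f(m₃) + f(m₄) + f(m₅) + f(m₆) + f(m₇) + f(m₈)] = 0.5·(205) = 102.5.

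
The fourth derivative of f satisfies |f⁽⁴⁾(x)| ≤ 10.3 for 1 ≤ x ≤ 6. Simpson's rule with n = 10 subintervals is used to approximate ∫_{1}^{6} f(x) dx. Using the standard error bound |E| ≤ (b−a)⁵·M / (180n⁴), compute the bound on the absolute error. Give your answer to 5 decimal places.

|E| ≤ (5)⁵·10.3 / (180·10⁴) = 32187.5/1800000 = 0.01788.

0.01788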